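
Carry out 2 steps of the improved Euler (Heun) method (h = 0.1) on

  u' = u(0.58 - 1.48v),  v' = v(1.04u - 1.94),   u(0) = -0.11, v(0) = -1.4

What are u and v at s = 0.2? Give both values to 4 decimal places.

-0.1724, -0.9257

Heun on (u,v): k1 = f(s_n, state_n); k2 = f(s_n + h, state_n + h·k1); state_{n+1} = state_n + (h/2)·(k1 + k2).
0.000000: (-0.110000, -1.400000)
  k1 = (-0.291720, 2.876160)
  predictor → (-0.139172, -1.112384)
  k2 = (-0.309843, 2.319030)
  → (-0.140078, -1.140240)
0.100000: (-0.140078, -1.140240)
  k1 = (-0.317635, 2.378178)
  predictor → (-0.171842, -0.902423)
  k2 = (-0.329177, 1.911977)
  → (-0.172419, -0.925733)
(u(0.2), v(0.2)) ≈ (-0.1724, -0.9257)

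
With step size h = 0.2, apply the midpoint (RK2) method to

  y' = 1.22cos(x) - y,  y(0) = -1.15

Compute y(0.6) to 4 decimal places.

-0.1240

Midpoint: k1 = f(x_n, y_n); k2 = f(x_n + h/2, y_n + (h/2)·k1); y_{n+1} = y_n + h·k2.
x=0.000000, y=-1.150000:
  k1 = f(0.000000, -1.150000) = 2.370000
  k2 = f(0.100000, -0.913000) = 2.126905
  y ← -1.150000 + 0.2·2.126905 = -0.724619
x=0.200000, y=-0.724619:
  k1 = f(0.200000, -0.724619) = 1.920300
  k2 = f(0.300000, -0.532589) = 1.698099
  y ← -0.724619 + 0.2·1.698099 = -0.384999
x=0.400000, y=-0.384999:
  k1 = f(0.400000, -0.384999) = 1.508694
  k2 = f(0.500000, -0.234130) = 1.304780
  y ← -0.384999 + 0.2·1.304780 = -0.124043
y(0.6) ≈ -0.1240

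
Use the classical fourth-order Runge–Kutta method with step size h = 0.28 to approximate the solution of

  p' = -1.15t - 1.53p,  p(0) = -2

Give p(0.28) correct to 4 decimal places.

-1.3427

RK4: k1 = f(t_n, p_n); k2 = f(t_n + h/2, p_n + (h/2)·k1); k3 = f(t_n + h/2, p_n + (h/2)·k2); k4 = f(t_n + h, p_n + h·k3); p_{n+1} = p_n + (h/6)·(k1 + 2k2 + 2k3 + k4).
t=0.000000, p=-2.000000:
  k1 = f(0.000000, -2.000000) = 3.060000
  k2 = f(0.140000, -1.571600) = 2.243548
  k3 = f(0.140000, -1.685903) = 2.418432
  k4 = f(0.280000, -1.322839) = 1.701944
  p ← -2.000000 + (0.28/6)·(k1 + 2k2 + 2k3 + k4) = -1.342658
p(0.28) ≈ -1.3427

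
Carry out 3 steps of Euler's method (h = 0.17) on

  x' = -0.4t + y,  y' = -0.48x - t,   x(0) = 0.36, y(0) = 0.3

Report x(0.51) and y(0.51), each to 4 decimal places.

Euler on (x,y): x_{n+1} = x_n + h·x', y_{n+1} = y_n + h·y'.
0.000000: (0.360000, 0.300000); f=(0.300000, -0.172800) → (0.411000, 0.270624)
0.170000: (0.411000, 0.270624); f=(0.202624, -0.367280) → (0.445446, 0.208186)
0.340000: (0.445446, 0.208186); f=(0.072186, -0.553814) → (0.457718, 0.114038)
(x(0.51), y(0.51)) ≈ (0.4577, 0.1140)

0.4577, 0.1140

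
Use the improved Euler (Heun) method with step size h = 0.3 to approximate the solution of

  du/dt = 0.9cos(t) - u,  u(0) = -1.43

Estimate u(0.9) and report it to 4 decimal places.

Heun: k1 = f(t_n, u_n); k2 = f(t_n + h, u_n + h·k1); u_{n+1} = u_n + (h/2)·(k1 + k2).
t=0.000000, u=-1.430000:
  k1 = f(0.000000, -1.430000) = 2.330000
  k2 = f(0.300000, -0.731000) = 1.590803
  u ← -1.430000 + (0.3/2)·(2.330000 + 1.590803) = -0.841880
t=0.300000, u=-0.841880:
  k1 = f(0.300000, -0.841880) = 1.701682
  k2 = f(0.600000, -0.331375) = 1.074177
  u ← -0.841880 + (0.3/2)·(1.701682 + 1.074177) = -0.425501
t=0.600000, u=-0.425501:
  k1 = f(0.600000, -0.425501) = 1.168303
  k2 = f(0.900000, -0.075010) = 0.634459
  u ← -0.425501 + (0.3/2)·(1.168303 + 0.634459) = -0.155086
u(0.9) ≈ -0.1551

-0.1551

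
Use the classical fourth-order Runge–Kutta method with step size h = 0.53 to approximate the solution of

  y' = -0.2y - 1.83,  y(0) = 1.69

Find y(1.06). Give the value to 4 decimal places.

RK4: k1 = f(t_n, y_n); k2 = f(t_n + h/2, y_n + (h/2)·k1); k3 = f(t_n + h/2, y_n + (h/2)·k2); k4 = f(t_n + h, y_n + h·k3); y_{n+1} = y_n + (h/6)·(k1 + 2k2 + 2k3 + k4).
t=0.000000, y=1.690000:
  k1 = f(0.000000, 1.690000) = -2.168000
  k2 = f(0.265000, 1.115480) = -2.053096
  k3 = f(0.265000, 1.145930) = -2.059186
  k4 = f(0.530000, 0.598631) = -1.949726
  y ← 1.690000 + (0.53/6)·(k1 + 2k2 + 2k3 + k4) = 0.599764
t=0.530000, y=0.599764:
  k1 = f(0.530000, 0.599764) = -1.949953
  k2 = f(0.795000, 0.083027) = -1.846605
  k3 = f(0.795000, 0.110414) = -1.852083
  k4 = f(1.060000, -0.381840) = -1.753632
  y ← 0.599764 + (0.53/6)·(k1 + 2k2 + 2k3 + k4) = -0.380821
y(1.06) ≈ -0.3808

-0.3808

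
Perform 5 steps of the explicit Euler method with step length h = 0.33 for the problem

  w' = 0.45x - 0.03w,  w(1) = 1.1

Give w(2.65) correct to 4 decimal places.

2.2598

Euler: w_{n+1} = w_n + h·f(x_n, w_n).
x=1.000000, w=1.100000: f=0.417000 → w ← 1.100000 + 0.33·0.417000 = 1.237610
x=1.330000, w=1.237610: f=0.561372 → w ← 1.237610 + 0.33·0.561372 = 1.422863
x=1.660000, w=1.422863: f=0.704314 → w ← 1.422863 + 0.33·0.704314 = 1.655286
x=1.990000, w=1.655286: f=0.845841 → w ← 1.655286 + 0.33·0.845841 = 1.934414
x=2.320000, w=1.934414: f=0.985968 → w ← 1.934414 + 0.33·0.985968 = 2.259783
w(2.65) ≈ 2.2598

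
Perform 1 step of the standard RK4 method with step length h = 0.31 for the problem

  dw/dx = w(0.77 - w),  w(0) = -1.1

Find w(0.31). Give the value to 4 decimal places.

RK4: k1 = f(x_n, w_n); k2 = f(x_n + h/2, w_n + (h/2)·k1); k3 = f(x_n + h/2, w_n + (h/2)·k2); k4 = f(x_n + h, w_n + h·k3); w_{n+1} = w_n + (h/6)·(k1 + 2k2 + 2k3 + k4).
x=0.000000, w=-1.100000:
  k1 = f(0.000000, -1.100000) = -2.057000
  k2 = f(0.155000, -1.418835) = -3.105596
  k3 = f(0.155000, -1.581367) = -3.718375
  k4 = f(0.310000, -2.252696) = -6.809217
  w ← -1.100000 + (0.31/6)·(k1 + 2k2 + 2k3 + k4) = -2.263232
w(0.31) ≈ -2.2632

-2.2632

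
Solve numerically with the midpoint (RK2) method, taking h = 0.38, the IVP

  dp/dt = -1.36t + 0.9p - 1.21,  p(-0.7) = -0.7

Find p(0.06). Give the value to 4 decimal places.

-2.1142

Midpoint: k1 = f(t_n, p_n); k2 = f(t_n + h/2, p_n + (h/2)·k1); p_{n+1} = p_n + h·k2.
t=-0.700000, p=-0.700000:
  k1 = f(-0.700000, -0.700000) = -0.888000
  k2 = f(-0.510000, -0.868720) = -1.298248
  p ← -0.700000 + 0.38·(-1.298248) = -1.193334
t=-0.320000, p=-1.193334:
  k1 = f(-0.320000, -1.193334) = -1.848801
  k2 = f(-0.130000, -1.544606) = -2.423346
  p ← -1.193334 + 0.38·(-2.423346) = -2.114206
p(0.06) ≈ -2.1142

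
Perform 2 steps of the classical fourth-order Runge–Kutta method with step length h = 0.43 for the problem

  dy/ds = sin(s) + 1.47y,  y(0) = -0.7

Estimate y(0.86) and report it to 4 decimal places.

RK4: k1 = f(s_n, y_n); k2 = f(s_n + h/2, y_n + (h/2)·k1); k3 = f(s_n + h/2, y_n + (h/2)·k2); k4 = f(s_n + h, y_n + h·k3); y_{n+1} = y_n + (h/6)·(k1 + 2k2 + 2k3 + k4).
s=0.000000, y=-0.700000:
  k1 = f(0.000000, -0.700000) = -1.029000
  k2 = f(0.215000, -0.921235) = -1.140868
  k3 = f(0.215000, -0.945287) = -1.176224
  k4 = f(0.430000, -1.205776) = -1.355620
  y ← -0.700000 + (0.43/6)·(k1 + 2k2 + 2k3 + k4) = -1.203014
s=0.430000, y=-1.203014:
  k1 = f(0.430000, -1.203014) = -1.351560
  k2 = f(0.645000, -1.493600) = -1.594393
  k3 = f(0.645000, -1.545809) = -1.671141
  k4 = f(0.860000, -1.921605) = -2.066916
  y ← -1.203014 + (0.43/6)·(k1 + 2k2 + 2k3 + k4) = -1.916065
y(0.86) ≈ -1.9161

-1.9161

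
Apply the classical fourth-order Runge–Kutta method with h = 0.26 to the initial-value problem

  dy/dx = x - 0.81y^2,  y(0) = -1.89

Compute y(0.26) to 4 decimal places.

-3.0848

RK4: k1 = f(x_n, y_n); k2 = f(x_n + h/2, y_n + (h/2)·k1); k3 = f(x_n + h/2, y_n + (h/2)·k2); k4 = f(x_n + h, y_n + h·k3); y_{n+1} = y_n + (h/6)·(k1 + 2k2 + 2k3 + k4).
x=0.000000, y=-1.890000:
  k1 = f(0.000000, -1.890000) = -2.893401
  k2 = f(0.130000, -2.266142) = -4.029674
  k3 = f(0.130000, -2.413858) = -4.589634
  k4 = f(0.260000, -3.083305) = -7.440483
  y ← -1.890000 + (0.26/6)·(k1 + 2k2 + 2k3 + k4) = -3.084808
y(0.26) ≈ -3.0848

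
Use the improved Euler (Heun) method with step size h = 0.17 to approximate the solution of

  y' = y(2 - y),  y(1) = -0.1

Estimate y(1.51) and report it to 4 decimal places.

-0.2976

Heun: k1 = f(x_n, y_n); k2 = f(x_n + h, y_n + h·k1); y_{n+1} = y_n + (h/2)·(k1 + k2).
x=1.000000, y=-0.100000:
  k1 = f(1.000000, -0.100000) = -0.210000
  k2 = f(1.170000, -0.135700) = -0.289814
  y ← -0.100000 + (0.17/2)·(-0.210000 + (-0.289814)) = -0.142484
x=1.170000, y=-0.142484:
  k1 = f(1.170000, -0.142484) = -0.305270
  k2 = f(1.340000, -0.194380) = -0.426544
  y ← -0.142484 + (0.17/2)·(-0.305270 + (-0.426544)) = -0.204688
x=1.340000, y=-0.204688:
  k1 = f(1.340000, -0.204688) = -0.451274
  k2 = f(1.510000, -0.281405) = -0.641999
  y ← -0.204688 + (0.17/2)·(-0.451274 + (-0.641999)) = -0.297617
y(1.51) ≈ -0.2976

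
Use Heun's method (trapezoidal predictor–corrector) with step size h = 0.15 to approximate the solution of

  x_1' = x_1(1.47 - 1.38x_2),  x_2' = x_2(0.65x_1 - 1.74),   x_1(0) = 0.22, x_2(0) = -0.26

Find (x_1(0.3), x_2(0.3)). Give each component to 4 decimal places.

Heun on (x_1,x_2): k1 = f(t_n, state_n); k2 = f(t_n + h, state_n + h·k1); state_{n+1} = state_n + (h/2)·(k1 + k2).
0.000000: (0.220000, -0.260000)
  k1 = (0.402336, 0.415220)
  predictor → (0.280350, -0.197717)
  k2 = (0.488609, 0.307998)
  → (0.286821, -0.205759)
0.150000: (0.286821, -0.205759)
  k1 = (0.503069, 0.319660)
  predictor → (0.362281, -0.157810)
  k2 = (0.611450, 0.237427)
  → (0.370410, -0.163977)
(x_1(0.3), x_2(0.3)) ≈ (0.3704, -0.1640)

0.3704, -0.1640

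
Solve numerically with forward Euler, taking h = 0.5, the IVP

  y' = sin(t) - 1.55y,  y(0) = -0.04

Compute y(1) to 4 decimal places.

0.2377

Euler: y_{n+1} = y_n + h·f(t_n, y_n).
t=0.000000, y=-0.040000: f=0.062000 → y ← -0.040000 + 0.5·0.062000 = -0.009000
t=0.500000, y=-0.009000: f=0.493376 → y ← -0.009000 + 0.5·0.493376 = 0.237688
y(1) ≈ 0.2377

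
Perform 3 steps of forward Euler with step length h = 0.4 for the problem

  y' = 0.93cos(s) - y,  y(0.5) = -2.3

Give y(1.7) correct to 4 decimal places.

Euler: y_{n+1} = y_n + h·f(s_n, y_n).
s=0.500000, y=-2.300000: f=3.116152 → y ← -2.300000 + 0.4·3.116152 = -1.053539
s=0.900000, y=-1.053539: f=1.631637 → y ← -1.053539 + 0.4·1.631637 = -0.400885
s=1.300000, y=-0.400885: f=0.649659 → y ← -0.400885 + 0.4·0.649659 = -0.141021
y(1.7) ≈ -0.1410

-0.1410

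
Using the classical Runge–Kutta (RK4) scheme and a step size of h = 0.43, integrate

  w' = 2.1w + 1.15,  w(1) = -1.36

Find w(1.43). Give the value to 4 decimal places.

RK4: k1 = f(x_n, w_n); k2 = f(x_n + h/2, w_n + (h/2)·k1); k3 = f(x_n + h/2, w_n + (h/2)·k2); k4 = f(x_n + h, w_n + h·k3); w_{n+1} = w_n + (h/6)·(k1 + 2k2 + 2k3 + k4).
x=1.000000, w=-1.360000:
  k1 = f(1.000000, -1.360000) = -1.706000
  k2 = f(1.215000, -1.726790) = -2.476259
  k3 = f(1.215000, -1.892396) = -2.824031
  k4 = f(1.430000, -2.574333) = -4.256100
  w ← -1.360000 + (0.43/6)·(k1 + 2k2 + 2k3 + k4) = -2.546992
w(1.43) ≈ -2.5470

-2.5470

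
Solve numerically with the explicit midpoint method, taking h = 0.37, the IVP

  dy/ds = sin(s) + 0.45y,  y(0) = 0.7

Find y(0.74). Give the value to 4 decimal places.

1.2617

Midpoint: k1 = f(s_n, y_n); k2 = f(s_n + h/2, y_n + (h/2)·k1); y_{n+1} = y_n + h·k2.
s=0.000000, y=0.700000:
  k1 = f(0.000000, 0.700000) = 0.315000
  k2 = f(0.185000, 0.758275) = 0.525170
  y ← 0.700000 + 0.37·0.525170 = 0.894313
s=0.370000, y=0.894313:
  k1 = f(0.370000, 0.894313) = 0.764056
  k2 = f(0.555000, 1.035663) = 0.992992
  y ← 0.894313 + 0.37·0.992992 = 1.261720
y(0.74) ≈ 1.2617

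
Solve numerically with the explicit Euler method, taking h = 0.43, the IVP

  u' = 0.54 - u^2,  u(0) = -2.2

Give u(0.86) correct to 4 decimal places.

Euler: u_{n+1} = u_n + h·f(x_n, u_n).
x=0.000000, u=-2.200000: f=-4.300000 → u ← -2.200000 + 0.43·(-4.300000) = -4.049000
x=0.430000, u=-4.049000: f=-15.854401 → u ← -4.049000 + 0.43·(-15.854401) = -10.866392
u(0.86) ≈ -10.8664

-10.8664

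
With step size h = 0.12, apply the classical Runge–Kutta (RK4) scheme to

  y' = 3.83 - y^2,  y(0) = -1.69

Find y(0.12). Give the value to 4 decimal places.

-1.5467

RK4: k1 = f(t_n, y_n); k2 = f(t_n + h/2, y_n + (h/2)·k1); k3 = f(t_n + h/2, y_n + (h/2)·k2); k4 = f(t_n + h, y_n + h·k3); y_{n+1} = y_n + (h/6)·(k1 + 2k2 + 2k3 + k4).
t=0.000000, y=-1.690000:
  k1 = f(0.000000, -1.690000) = 0.973900
  k2 = f(0.060000, -1.631566) = 1.167992
  k3 = f(0.060000, -1.619920) = 1.205858
  k4 = f(0.120000, -1.545297) = 1.442057
  y ← -1.690000 + (0.12/6)·(k1 + 2k2 + 2k3 + k4) = -1.546727
y(0.12) ≈ -1.5467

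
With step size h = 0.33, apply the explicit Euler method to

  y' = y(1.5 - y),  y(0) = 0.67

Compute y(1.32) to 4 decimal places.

1.3148

Euler: y_{n+1} = y_n + h·f(x_n, y_n).
x=0.000000, y=0.670000: f=0.556100 → y ← 0.670000 + 0.33·0.556100 = 0.853513
x=0.330000, y=0.853513: f=0.551785 → y ← 0.853513 + 0.33·0.551785 = 1.035602
x=0.660000, y=1.035602: f=0.480931 → y ← 1.035602 + 0.33·0.480931 = 1.194309
x=0.990000, y=1.194309: f=0.365089 → y ← 1.194309 + 0.33·0.365089 = 1.314789
y(1.32) ≈ 1.3148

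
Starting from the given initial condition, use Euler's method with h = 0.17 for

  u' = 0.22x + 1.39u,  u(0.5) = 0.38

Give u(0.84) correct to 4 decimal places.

0.6290

Euler: u_{n+1} = u_n + h·f(x_n, u_n).
x=0.500000, u=0.380000: f=0.638200 → u ← 0.380000 + 0.17·0.638200 = 0.488494
x=0.670000, u=0.488494: f=0.826407 → u ← 0.488494 + 0.17·0.826407 = 0.628983
u(0.84) ≈ 0.6290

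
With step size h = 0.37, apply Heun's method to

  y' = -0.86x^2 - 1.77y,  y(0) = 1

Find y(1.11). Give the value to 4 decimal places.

-0.1107

Heun: k1 = f(x_n, y_n); k2 = f(x_n + h, y_n + h·k1); y_{n+1} = y_n + (h/2)·(k1 + k2).
x=0.000000, y=1.000000:
  k1 = f(0.000000, 1.000000) = -1.770000
  k2 = f(0.370000, 0.345100) = -0.728561
  y ← 1.000000 + (0.37/2)·(-1.770000 + (-0.728561)) = 0.537766
x=0.370000, y=0.537766:
  k1 = f(0.370000, 0.537766) = -1.069580
  k2 = f(0.740000, 0.142022) = -0.722314
  y ← 0.537766 + (0.37/2)·(-1.069580 + (-0.722314)) = 0.206266
x=0.740000, y=0.206266:
  k1 = f(0.740000, 0.206266) = -0.836026
  k2 = f(1.110000, -0.103064) = -0.877183
  y ← 0.206266 + (0.37/2)·(-0.836026 + (-0.877183)) = -0.110678
y(1.11) ≈ -0.1107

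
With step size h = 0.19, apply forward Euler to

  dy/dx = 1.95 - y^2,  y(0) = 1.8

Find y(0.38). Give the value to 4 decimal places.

Euler: y_{n+1} = y_n + h·f(x_n, y_n).
x=0.000000, y=1.800000: f=-1.290000 → y ← 1.800000 + 0.19·(-1.290000) = 1.554900
x=0.190000, y=1.554900: f=-0.467714 → y ← 1.554900 + 0.19·(-0.467714) = 1.466034
y(0.38) ≈ 1.4660

1.4660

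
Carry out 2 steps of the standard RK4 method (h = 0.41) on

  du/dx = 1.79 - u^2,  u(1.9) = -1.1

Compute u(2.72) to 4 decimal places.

-0.0920

RK4: k1 = f(x_n, u_n); k2 = f(x_n + h/2, u_n + (h/2)·k1); k3 = f(x_n + h/2, u_n + (h/2)·k2); k4 = f(x_n + h, u_n + h·k3); u_{n+1} = u_n + (h/6)·(k1 + 2k2 + 2k3 + k4).
x=1.900000, u=-1.100000:
  k1 = f(1.900000, -1.100000) = 0.580000
  k2 = f(2.105000, -0.981100) = 0.827443
  k3 = f(2.105000, -0.930374) = 0.924404
  k4 = f(2.310000, -0.720994) = 1.270167
  u ← -1.100000 + (0.41/6)·(k1 + 2k2 + 2k3 + k4) = -0.734153
x=2.310000, u=-0.734153:
  k1 = f(2.310000, -0.734153) = 1.251020
  k2 = f(2.515000, -0.477694) = 1.561809
  k3 = f(2.515000, -0.413982) = 1.618619
  k4 = f(2.720000, -0.070519) = 1.785027
  u ← -0.734153 + (0.41/6)·(k1 + 2k2 + 2k3 + k4) = -0.092031
u(2.72) ≈ -0.0920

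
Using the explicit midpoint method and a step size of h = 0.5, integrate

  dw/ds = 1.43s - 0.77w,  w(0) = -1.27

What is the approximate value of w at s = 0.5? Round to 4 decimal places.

Midpoint: k1 = f(s_n, w_n); k2 = f(s_n + h/2, w_n + (h/2)·k1); w_{n+1} = w_n + h·k2.
s=0.000000, w=-1.270000:
  k1 = f(0.000000, -1.270000) = 0.977900
  k2 = f(0.250000, -1.025525) = 1.147154
  w ← -1.270000 + 0.5·1.147154 = -0.696423
w(0.5) ≈ -0.6964

-0.6964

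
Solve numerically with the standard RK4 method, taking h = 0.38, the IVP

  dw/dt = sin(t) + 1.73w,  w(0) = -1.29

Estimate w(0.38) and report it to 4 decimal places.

RK4: k1 = f(t_n, w_n); k2 = f(t_n + h/2, w_n + (h/2)·k1); k3 = f(t_n + h/2, w_n + (h/2)·k2); k4 = f(t_n + h, w_n + h·k3); w_{n+1} = w_n + (h/6)·(k1 + 2k2 + 2k3 + k4).
t=0.000000, w=-1.290000:
  k1 = f(0.000000, -1.290000) = -2.231700
  k2 = f(0.190000, -1.714023) = -2.776401
  k3 = f(0.190000, -1.817516) = -2.955444
  k4 = f(0.380000, -2.413069) = -3.803688
  w ← -1.290000 + (0.38/6)·(k1 + 2k2 + 2k3 + k4) = -2.398275
w(0.38) ≈ -2.3983

-2.3983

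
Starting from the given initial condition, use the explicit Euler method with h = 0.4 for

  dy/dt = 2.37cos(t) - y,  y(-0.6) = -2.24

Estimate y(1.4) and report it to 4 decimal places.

Euler: y_{n+1} = y_n + h·f(t_n, y_n).
t=-0.600000, y=-2.240000: f=4.196045 → y ← -2.240000 + 0.4·4.196045 = -0.561582
t=-0.200000, y=-0.561582: f=2.884340 → y ← -0.561582 + 0.4·2.884340 = 0.592154
t=0.200000, y=0.592154: f=1.730604 → y ← 0.592154 + 0.4·1.730604 = 1.284396
t=0.600000, y=1.284396: f=0.671650 → y ← 1.284396 + 0.4·0.671650 = 1.553055
t=1.000000, y=1.553055: f=-0.272539 → y ← 1.553055 + 0.4·(-0.272539) = 1.444040
y(1.4) ≈ 1.4440

1.4440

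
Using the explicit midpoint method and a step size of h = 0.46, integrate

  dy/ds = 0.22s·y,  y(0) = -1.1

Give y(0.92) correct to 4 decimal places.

Midpoint: k1 = f(s_n, y_n); k2 = f(s_n + h/2, y_n + (h/2)·k1); y_{n+1} = y_n + h·k2.
s=0.000000, y=-1.100000:
  k1 = f(0.000000, -1.100000) = 0.000000
  k2 = f(0.230000, -1.100000) = -0.055660
  y ← -1.100000 + 0.46·(-0.055660) = -1.125604
s=0.460000, y=-1.125604:
  k1 = f(0.460000, -1.125604) = -0.113911
  k2 = f(0.690000, -1.151803) = -0.174844
  y ← -1.125604 + 0.46·(-0.174844) = -1.206032
y(0.92) ≈ -1.2060

-1.2060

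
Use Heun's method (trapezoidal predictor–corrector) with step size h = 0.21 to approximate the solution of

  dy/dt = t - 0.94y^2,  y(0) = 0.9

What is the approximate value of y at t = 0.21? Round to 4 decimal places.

Heun: k1 = f(t_n, y_n); k2 = f(t_n + h, y_n + h·k1); y_{n+1} = y_n + (h/2)·(k1 + k2).
t=0.000000, y=0.900000:
  k1 = f(0.000000, 0.900000) = -0.761400
  k2 = f(0.210000, 0.740106) = -0.304891
  y ← 0.900000 + (0.21/2)·(-0.761400 + (-0.304891)) = 0.788039
y(0.21) ≈ 0.7880

0.7880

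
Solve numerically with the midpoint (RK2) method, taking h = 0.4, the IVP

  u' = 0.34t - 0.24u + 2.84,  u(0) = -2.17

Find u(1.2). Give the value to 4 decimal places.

1.5542

Midpoint: k1 = f(t_n, u_n); k2 = f(t_n + h/2, u_n + (h/2)·k1); u_{n+1} = u_n + h·k2.
t=0.000000, u=-2.170000:
  k1 = f(0.000000, -2.170000) = 3.360800
  k2 = f(0.200000, -1.497840) = 3.267482
  u ← -2.170000 + 0.4·3.267482 = -0.863007
t=0.400000, u=-0.863007:
  k1 = f(0.400000, -0.863007) = 3.183122
  k2 = f(0.600000, -0.226383) = 3.098332
  u ← -0.863007 + 0.4·3.098332 = 0.376325
t=0.800000, u=0.376325:
  k1 = f(0.800000, 0.376325) = 3.021682
  k2 = f(1.000000, 0.980662) = 2.944641
  u ← 0.376325 + 0.4·2.944641 = 1.554182
u(1.2) ≈ 1.5542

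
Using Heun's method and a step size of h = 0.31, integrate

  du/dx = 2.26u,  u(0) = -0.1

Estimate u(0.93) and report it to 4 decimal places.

Heun: k1 = f(x_n, u_n); k2 = f(x_n + h, u_n + h·k1); u_{n+1} = u_n + (h/2)·(k1 + k2).
x=0.000000, u=-0.100000:
  k1 = f(0.000000, -0.100000) = -0.226000
  k2 = f(0.310000, -0.170060) = -0.384336
  u ← -0.100000 + (0.31/2)·(-0.226000 + (-0.384336)) = -0.194602
x=0.310000, u=-0.194602:
  k1 = f(0.310000, -0.194602) = -0.439801
  k2 = f(0.620000, -0.330940) = -0.747925
  u ← -0.194602 + (0.31/2)·(-0.439801 + (-0.747925)) = -0.378699
x=0.620000, u=-0.378699:
  k1 = f(0.620000, -0.378699) = -0.855861
  k2 = f(0.930000, -0.644016) = -1.455477
  u ← -0.378699 + (0.31/2)·(-0.855861 + (-1.455477)) = -0.736957
u(0.93) ≈ -0.7370

-0.7370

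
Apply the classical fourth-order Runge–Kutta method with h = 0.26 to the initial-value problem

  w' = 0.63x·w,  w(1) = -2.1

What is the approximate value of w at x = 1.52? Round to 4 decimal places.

RK4: k1 = f(x_n, w_n); k2 = f(x_n + h/2, w_n + (h/2)·k1); k3 = f(x_n + h/2, w_n + (h/2)·k2); k4 = f(x_n + h, w_n + h·k3); w_{n+1} = w_n + (h/6)·(k1 + 2k2 + 2k3 + k4).
x=1.000000, w=-2.100000:
  k1 = f(1.000000, -2.100000) = -1.323000
  k2 = f(1.130000, -2.271990) = -1.617430
  k3 = f(1.130000, -2.310266) = -1.644678
  k4 = f(1.260000, -2.527616) = -2.006422
  w ← -2.100000 + (0.26/6)·(k1 + 2k2 + 2k3 + k4) = -2.526991
x=1.260000, w=-2.526991:
  k1 = f(1.260000, -2.526991) = -2.005925
  k2 = f(1.390000, -2.787761) = -2.441243
  k3 = f(1.390000, -2.844353) = -2.490799
  k4 = f(1.520000, -3.174599) = -3.039996
  w ← -2.526991 + (0.26/6)·(k1 + 2k2 + 2k3 + k4) = -3.173091
w(1.52) ≈ -3.1731

-3.1731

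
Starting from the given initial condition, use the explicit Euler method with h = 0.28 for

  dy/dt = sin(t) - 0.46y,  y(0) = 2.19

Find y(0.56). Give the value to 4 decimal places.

Euler: y_{n+1} = y_n + h·f(t_n, y_n).
t=0.000000, y=2.190000: f=-1.007400 → y ← 2.190000 + 0.28·(-1.007400) = 1.907928
t=0.280000, y=1.907928: f=-0.601291 → y ← 1.907928 + 0.28·(-0.601291) = 1.739566
y(0.56) ≈ 1.7396

1.7396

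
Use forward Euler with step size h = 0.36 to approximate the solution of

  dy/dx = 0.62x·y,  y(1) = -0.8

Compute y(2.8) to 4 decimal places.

Euler: y_{n+1} = y_n + h·f(x_n, y_n).
x=1.000000, y=-0.800000: f=-0.496000 → y ← -0.800000 + 0.36·(-0.496000) = -0.978560
x=1.360000, y=-0.978560: f=-0.825122 → y ← -0.978560 + 0.36·(-0.825122) = -1.275604
x=1.720000, y=-1.275604: f=-1.360304 → y ← -1.275604 + 0.36·(-1.360304) = -1.765313
x=2.080000, y=-1.765313: f=-2.276548 → y ← -1.765313 + 0.36·(-2.276548) = -2.584871
x=2.440000, y=-2.584871: f=-3.910392 → y ← -2.584871 + 0.36·(-3.910392) = -3.992612
y(2.8) ≈ -3.9926

-3.9926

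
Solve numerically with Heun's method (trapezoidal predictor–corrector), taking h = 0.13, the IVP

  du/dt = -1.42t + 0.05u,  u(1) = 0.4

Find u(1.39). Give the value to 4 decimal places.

-0.2600

Heun: k1 = f(t_n, u_n); k2 = f(t_n + h, u_n + h·k1); u_{n+1} = u_n + (h/2)·(k1 + k2).
t=1.000000, u=0.400000:
  k1 = f(1.000000, 0.400000) = -1.400000
  k2 = f(1.130000, 0.218000) = -1.593700
  u ← 0.400000 + (0.13/2)·(-1.400000 + (-1.593700)) = 0.205410
t=1.130000, u=0.205410:
  k1 = f(1.130000, 0.205410) = -1.594330
  k2 = f(1.260000, -0.001853) = -1.789293
  u ← 0.205410 + (0.13/2)·(-1.594330 + (-1.789293)) = -0.014526
t=1.260000, u=-0.014526:
  k1 = f(1.260000, -0.014526) = -1.789926
  k2 = f(1.390000, -0.247216) = -1.986161
  u ← -0.014526 + (0.13/2)·(-1.789926 + (-1.986161)) = -0.259972
u(1.39) ≈ -0.2600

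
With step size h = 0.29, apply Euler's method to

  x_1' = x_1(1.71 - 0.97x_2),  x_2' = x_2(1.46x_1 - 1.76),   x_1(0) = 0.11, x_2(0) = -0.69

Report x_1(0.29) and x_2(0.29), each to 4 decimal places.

0.1859, -0.3700

Euler on (x_1,x_2): x_1_{n+1} = x_1_n + h·x_1', x_2_{n+1} = x_2_n + h·x_2'.
0.000000: (0.110000, -0.690000); f=(0.261723, 1.103586) → (0.185900, -0.369960)
(x_1(0.29), x_2(0.29)) ≈ (0.1859, -0.3700)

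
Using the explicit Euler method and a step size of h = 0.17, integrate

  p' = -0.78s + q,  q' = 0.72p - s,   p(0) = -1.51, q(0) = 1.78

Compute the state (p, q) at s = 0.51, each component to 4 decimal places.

Euler on (p,q): p_{n+1} = p_n + h·p', q_{n+1} = q_n + h·q'.
0.000000: (-1.510000, 1.780000); f=(1.780000, -1.087200) → (-1.207400, 1.595176)
0.170000: (-1.207400, 1.595176); f=(1.462576, -1.039328) → (-0.958762, 1.418490)
0.340000: (-0.958762, 1.418490); f=(1.153290, -1.030309) → (-0.762703, 1.243338)
(p(0.51), q(0.51)) ≈ (-0.7627, 1.2433)

-0.7627, 1.2433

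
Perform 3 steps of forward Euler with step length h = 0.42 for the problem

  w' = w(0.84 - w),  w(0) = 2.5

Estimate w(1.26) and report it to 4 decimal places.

Euler: w_{n+1} = w_n + h·f(x_n, w_n).
x=0.000000, w=2.500000: f=-4.150000 → w ← 2.500000 + 0.42·(-4.150000) = 0.757000
x=0.420000, w=0.757000: f=0.062831 → w ← 0.757000 + 0.42·0.062831 = 0.783389
x=0.840000, w=0.783389: f=0.044348 → w ← 0.783389 + 0.42·0.044348 = 0.802015
w(1.26) ≈ 0.8020

0.8020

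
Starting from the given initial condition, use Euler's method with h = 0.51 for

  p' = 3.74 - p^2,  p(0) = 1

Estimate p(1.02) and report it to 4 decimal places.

Euler: p_{n+1} = p_n + h·f(t_n, p_n).
t=0.000000, p=1.000000: f=2.740000 → p ← 1.000000 + 0.51·2.740000 = 2.397400
t=0.510000, p=2.397400: f=-2.007527 → p ← 2.397400 + 0.51·(-2.007527) = 1.373561
p(1.02) ≈ 1.3736

1.3736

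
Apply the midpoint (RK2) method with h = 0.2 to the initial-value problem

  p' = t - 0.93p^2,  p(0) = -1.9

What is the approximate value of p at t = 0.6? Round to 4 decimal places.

-15.1450

Midpoint: k1 = f(t_n, p_n); k2 = f(t_n + h/2, p_n + (h/2)·k1); p_{n+1} = p_n + h·k2.
t=0.000000, p=-1.900000:
  k1 = f(0.000000, -1.900000) = -3.357300
  k2 = f(0.100000, -2.235730) = -4.548594
  p ← -1.900000 + 0.2·(-4.548594) = -2.809719
t=0.200000, p=-2.809719:
  k1 = f(0.200000, -2.809719) = -7.141904
  k2 = f(0.300000, -3.523909) = -11.248681
  p ← -2.809719 + 0.2·(-11.248681) = -5.059455
t=0.400000, p=-5.059455:
  k1 = f(0.400000, -5.059455) = -23.406220
  k2 = f(0.500000, -7.400077) = -50.427860
  p ← -5.059455 + 0.2·(-50.427860) = -15.145027
p(0.6) ≈ -15.1450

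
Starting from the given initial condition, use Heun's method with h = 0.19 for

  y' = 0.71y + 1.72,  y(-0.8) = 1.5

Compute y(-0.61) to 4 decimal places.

Heun: k1 = f(s_n, y_n); k2 = f(s_n + h, y_n + h·k1); y_{n+1} = y_n + (h/2)·(k1 + k2).
s=-0.800000, y=1.500000:
  k1 = f(-0.800000, 1.500000) = 2.785000
  k2 = f(-0.610000, 2.029150) = 3.160696
  y ← 1.500000 + (0.19/2)·(2.785000 + 3.160696) = 2.064841
y(-0.61) ≈ 2.0648

2.0648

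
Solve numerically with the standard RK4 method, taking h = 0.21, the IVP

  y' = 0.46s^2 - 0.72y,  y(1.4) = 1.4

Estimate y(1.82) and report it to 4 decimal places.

1.4750

RK4: k1 = f(s_n, y_n); k2 = f(s_n + h/2, y_n + (h/2)·k1); k3 = f(s_n + h/2, y_n + (h/2)·k2); k4 = f(s_n + h, y_n + h·k3); y_{n+1} = y_n + (h/6)·(k1 + 2k2 + 2k3 + k4).
s=1.400000, y=1.400000:
  k1 = f(1.400000, 1.400000) = -0.106400
  k2 = f(1.505000, 1.388828) = 0.041955
  k3 = f(1.505000, 1.404405) = 0.030740
  k4 = f(1.610000, 1.406455) = 0.179718
  y ← 1.400000 + (0.21/6)·(k1 + 2k2 + 2k3 + k4) = 1.407655
s=1.610000, y=1.407655:
  k1 = f(1.610000, 1.407655) = 0.178855
  k2 = f(1.715000, 1.426435) = 0.325931
  k3 = f(1.715000, 1.441878) = 0.314812
  k4 = f(1.820000, 1.473765) = 0.462593
  y ← 1.407655 + (0.21/6)·(k1 + 2k2 + 2k3 + k4) = 1.474957
y(1.82) ≈ 1.4750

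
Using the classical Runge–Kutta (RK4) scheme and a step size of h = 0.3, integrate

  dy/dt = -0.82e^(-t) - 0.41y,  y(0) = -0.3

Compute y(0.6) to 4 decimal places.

RK4: k1 = f(t_n, y_n); k2 = f(t_n + h/2, y_n + (h/2)·k1); k3 = f(t_n + h/2, y_n + (h/2)·k2); k4 = f(t_n + h, y_n + h·k3); y_{n+1} = y_n + (h/6)·(k1 + 2k2 + 2k3 + k4).
t=0.000000, y=-0.300000:
  k1 = f(0.000000, -0.300000) = -0.697000
  k2 = f(0.150000, -0.404550) = -0.539915
  k3 = f(0.150000, -0.380987) = -0.549576
  k4 = f(0.300000, -0.464873) = -0.416873
  y ← -0.300000 + (0.3/6)·(k1 + 2k2 + 2k3 + k4) = -0.464643
t=0.300000, y=-0.464643:
  k1 = f(0.300000, -0.464643) = -0.416967
  k2 = f(0.450000, -0.527188) = -0.306708
  k3 = f(0.450000, -0.510649) = -0.313489
  k4 = f(0.600000, -0.558689) = -0.220963
  y ← -0.464643 + (0.3/6)·(k1 + 2k2 + 2k3 + k4) = -0.558559
y(0.6) ≈ -0.5586

-0.5586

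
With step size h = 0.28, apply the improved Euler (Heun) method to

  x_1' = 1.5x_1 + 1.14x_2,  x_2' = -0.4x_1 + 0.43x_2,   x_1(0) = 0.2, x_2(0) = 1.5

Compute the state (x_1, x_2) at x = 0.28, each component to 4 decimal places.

Heun on (x_1,x_2): k1 = f(x_n, state_n); k2 = f(x_n + h, state_n + h·k1); state_{n+1} = state_n + (h/2)·(k1 + k2).
0.000000: (0.200000, 1.500000)
  k1 = (2.010000, 0.565000)
  predictor → (0.762800, 1.658200)
  k2 = (3.034548, 0.407906)
  → (0.906237, 1.636207)
(x_1(0.28), x_2(0.28)) ≈ (0.9062, 1.6362)

0.9062, 1.6362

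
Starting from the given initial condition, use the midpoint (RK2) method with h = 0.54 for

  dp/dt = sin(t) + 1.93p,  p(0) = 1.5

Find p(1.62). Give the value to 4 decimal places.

29.0420

Midpoint: k1 = f(t_n, p_n); k2 = f(t_n + h/2, p_n + (h/2)·k1); p_{n+1} = p_n + h·k2.
t=0.000000, p=1.500000:
  k1 = f(0.000000, 1.500000) = 2.895000
  k2 = f(0.270000, 2.281650) = 4.670316
  p ← 1.500000 + 0.54·4.670316 = 4.021971
t=0.540000, p=4.021971:
  k1 = f(0.540000, 4.021971) = 8.276539
  k2 = f(0.810000, 6.256636) = 12.799595
  p ← 4.021971 + 0.54·12.799595 = 10.933752
t=1.080000, p=10.933752:
  k1 = f(1.080000, 10.933752) = 21.984099
  k2 = f(1.350000, 16.869459) = 33.533779
  p ← 10.933752 + 0.54·33.533779 = 29.041992
p(1.62) ≈ 29.0420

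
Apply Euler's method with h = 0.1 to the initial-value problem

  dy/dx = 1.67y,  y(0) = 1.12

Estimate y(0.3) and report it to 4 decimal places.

Euler: y_{n+1} = y_n + h·f(x_n, y_n).
x=0.000000, y=1.120000: f=1.870400 → y ← 1.120000 + 0.1·1.870400 = 1.307040
x=0.100000, y=1.307040: f=2.182757 → y ← 1.307040 + 0.1·2.182757 = 1.525316
x=0.200000, y=1.525316: f=2.547277 → y ← 1.525316 + 0.1·2.547277 = 1.780043
y(0.3) ≈ 1.7800

1.7800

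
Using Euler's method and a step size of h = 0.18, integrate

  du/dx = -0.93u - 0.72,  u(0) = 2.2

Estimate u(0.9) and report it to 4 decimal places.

0.4158

Euler: u_{n+1} = u_n + h·f(x_n, u_n).
x=0.000000, u=2.200000: f=-2.766000 → u ← 2.200000 + 0.18·(-2.766000) = 1.702120
x=0.180000, u=1.702120: f=-2.302972 → u ← 1.702120 + 0.18·(-2.302972) = 1.287585
x=0.360000, u=1.287585: f=-1.917454 → u ← 1.287585 + 0.18·(-1.917454) = 0.942443
x=0.540000, u=0.942443: f=-1.596472 → u ← 0.942443 + 0.18·(-1.596472) = 0.655078
x=0.720000, u=0.655078: f=-1.329223 → u ← 0.655078 + 0.18·(-1.329223) = 0.415818
u(0.9) ≈ 0.4158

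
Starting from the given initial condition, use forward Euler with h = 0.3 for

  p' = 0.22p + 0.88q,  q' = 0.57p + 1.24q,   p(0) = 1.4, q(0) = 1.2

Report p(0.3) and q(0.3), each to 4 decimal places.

Euler on (p,q): p_{n+1} = p_n + h·p', q_{n+1} = q_n + h·q'.
0.000000: (1.400000, 1.200000); f=(1.364000, 2.286000) → (1.809200, 1.885800)
(p(0.3), q(0.3)) ≈ (1.8092, 1.8858)

1.8092, 1.8858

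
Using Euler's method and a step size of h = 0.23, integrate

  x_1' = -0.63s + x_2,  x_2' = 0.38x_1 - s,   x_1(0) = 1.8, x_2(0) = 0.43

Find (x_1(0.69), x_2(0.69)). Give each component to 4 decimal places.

2.0951, 0.7694

Euler on (x_1,x_2): x_1_{n+1} = x_1_n + h·x_1', x_2_{n+1} = x_2_n + h·x_2'.
0.000000: (1.800000, 0.430000); f=(0.430000, 0.684000) → (1.898900, 0.587320)
0.230000: (1.898900, 0.587320); f=(0.442420, 0.491582) → (2.000657, 0.700384)
0.460000: (2.000657, 0.700384); f=(0.410584, 0.300250) → (2.095091, 0.769441)
(x_1(0.69), x_2(0.69)) ≈ (2.0951, 0.7694)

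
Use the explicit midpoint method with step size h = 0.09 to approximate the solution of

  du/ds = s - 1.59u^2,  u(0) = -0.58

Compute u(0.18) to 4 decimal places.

Midpoint: k1 = f(s_n, u_n); k2 = f(s_n + h/2, u_n + (h/2)·k1); u_{n+1} = u_n + h·k2.
s=0.000000, u=-0.580000:
  k1 = f(0.000000, -0.580000) = -0.534876
  k2 = f(0.045000, -0.604069) = -0.535191
  u ← -0.580000 + 0.09·(-0.535191) = -0.628167
s=0.090000, u=-0.628167:
  k1 = f(0.090000, -0.628167) = -0.537404
  k2 = f(0.135000, -0.652350) = -0.541642
  u ← -0.628167 + 0.09·(-0.541642) = -0.676915
u(0.18) ≈ -0.6769

-0.6769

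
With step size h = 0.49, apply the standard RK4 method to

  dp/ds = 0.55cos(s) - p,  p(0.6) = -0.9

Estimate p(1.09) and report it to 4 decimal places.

-0.4149

RK4: k1 = f(s_n, p_n); k2 = f(s_n + h/2, p_n + (h/2)·k1); k3 = f(s_n + h/2, p_n + (h/2)·k2); k4 = f(s_n + h, p_n + h·k3); p_{n+1} = p_n + (h/6)·(k1 + 2k2 + 2k3 + k4).
s=0.600000, p=-0.900000:
  k1 = f(0.600000, -0.900000) = 1.353935
  k2 = f(0.845000, -0.568286) = 0.933338
  k3 = f(0.845000, -0.671332) = 1.036384
  k4 = f(1.090000, -0.392172) = 0.646539
  p ← -0.900000 + (0.49/6)·(k1 + 2k2 + 2k3 + k4) = -0.414907
p(1.09) ≈ -0.4149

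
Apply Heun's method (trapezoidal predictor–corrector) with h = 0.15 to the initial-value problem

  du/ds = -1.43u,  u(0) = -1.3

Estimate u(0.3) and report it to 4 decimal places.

Heun: k1 = f(s_n, u_n); k2 = f(s_n + h, u_n + h·k1); u_{n+1} = u_n + (h/2)·(k1 + k2).
s=0.000000, u=-1.300000:
  k1 = f(0.000000, -1.300000) = 1.859000
  k2 = f(0.150000, -1.021150) = 1.460244
  u ← -1.300000 + (0.15/2)·(1.859000 + 1.460244) = -1.051057
s=0.150000, u=-1.051057:
  k1 = f(0.150000, -1.051057) = 1.503011
  k2 = f(0.300000, -0.825605) = 1.180615
  u ← -1.051057 + (0.15/2)·(1.503011 + 1.180615) = -0.849785
u(0.3) ≈ -0.8498

-0.8498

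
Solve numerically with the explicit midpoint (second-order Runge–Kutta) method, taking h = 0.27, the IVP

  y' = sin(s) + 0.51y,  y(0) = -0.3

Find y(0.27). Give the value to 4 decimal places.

-0.3078

Midpoint: k1 = f(s_n, y_n); k2 = f(s_n + h/2, y_n + (h/2)·k1); y_{n+1} = y_n + h·k2.
s=0.000000, y=-0.300000:
  k1 = f(0.000000, -0.300000) = -0.153000
  k2 = f(0.135000, -0.320655) = -0.028944
  y ← -0.300000 + 0.27·(-0.028944) = -0.307815
y(0.27) ≈ -0.3078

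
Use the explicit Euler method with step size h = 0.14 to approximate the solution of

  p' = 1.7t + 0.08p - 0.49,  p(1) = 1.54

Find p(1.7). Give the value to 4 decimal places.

2.8313

Euler: p_{n+1} = p_n + h·f(t_n, p_n).
t=1.000000, p=1.540000: f=1.333200 → p ← 1.540000 + 0.14·1.333200 = 1.726648
t=1.140000, p=1.726648: f=1.586132 → p ← 1.726648 + 0.14·1.586132 = 1.948706
t=1.280000, p=1.948706: f=1.841897 → p ← 1.948706 + 0.14·1.841897 = 2.206572
t=1.420000, p=2.206572: f=2.100526 → p ← 2.206572 + 0.14·2.100526 = 2.500646
t=1.560000, p=2.500646: f=2.362052 → p ← 2.500646 + 0.14·2.362052 = 2.831333
p(1.7) ≈ 2.8313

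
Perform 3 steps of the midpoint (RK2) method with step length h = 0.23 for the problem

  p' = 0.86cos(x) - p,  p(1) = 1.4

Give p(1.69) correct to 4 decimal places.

Midpoint: k1 = f(x_n, p_n); k2 = f(x_n + h/2, p_n + (h/2)·k1); p_{n+1} = p_n + h·k2.
x=1.000000, p=1.400000:
  k1 = f(1.000000, 1.400000) = -0.935340
  k2 = f(1.115000, 1.292436) = -0.913883
  p ← 1.400000 + 0.23·(-0.913883) = 1.189807
x=1.230000, p=1.189807:
  k1 = f(1.230000, 1.189807) = -0.902362
  k2 = f(1.345000, 1.086035) = -0.893496
  p ← 1.189807 + 0.23·(-0.893496) = 0.984303
x=1.460000, p=0.984303:
  k1 = f(1.460000, 0.984303) = -0.889213
  k2 = f(1.575000, 0.882043) = -0.885658
  p ← 0.984303 + 0.23·(-0.885658) = 0.780601
p(1.69) ≈ 0.7806

0.7806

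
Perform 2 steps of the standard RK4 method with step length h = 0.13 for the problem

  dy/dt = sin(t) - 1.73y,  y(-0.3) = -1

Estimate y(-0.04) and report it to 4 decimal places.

RK4: k1 = f(t_n, y_n); k2 = f(t_n + h/2, y_n + (h/2)·k1); k3 = f(t_n + h/2, y_n + (h/2)·k2); k4 = f(t_n + h, y_n + h·k3); y_{n+1} = y_n + (h/6)·(k1 + 2k2 + 2k3 + k4).
t=-0.300000, y=-1.000000:
  k1 = f(-0.300000, -1.000000) = 1.434480
  k2 = f(-0.235000, -0.906759) = 1.335850
  k3 = f(-0.235000, -0.913170) = 1.346941
  k4 = f(-0.170000, -0.824898) = 1.257891
  y ← -1.000000 + (0.13/6)·(k1 + 2k2 + 2k3 + k4) = -0.825411
t=-0.170000, y=-0.825411:
  k1 = f(-0.170000, -0.825411) = 1.258779
  k2 = f(-0.105000, -0.743590) = 1.181604
  k3 = f(-0.105000, -0.748607) = 1.190283
  k4 = f(-0.040000, -0.670674) = 1.120277
  y ← -0.825411 + (0.13/6)·(k1 + 2k2 + 2k3 + k4) = -0.671083
y(-0.04) ≈ -0.6711

-0.6711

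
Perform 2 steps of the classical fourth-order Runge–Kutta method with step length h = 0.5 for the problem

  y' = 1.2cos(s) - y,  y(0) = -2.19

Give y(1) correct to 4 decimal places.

-0.1985

RK4: k1 = f(s_n, y_n); k2 = f(s_n + h/2, y_n + (h/2)·k1); k3 = f(s_n + h/2, y_n + (h/2)·k2); k4 = f(s_n + h, y_n + h·k3); y_{n+1} = y_n + (h/6)·(k1 + 2k2 + 2k3 + k4).
s=0.000000, y=-2.190000:
  k1 = f(0.000000, -2.190000) = 3.390000
  k2 = f(0.250000, -1.342500) = 2.505195
  k3 = f(0.250000, -1.563701) = 2.726396
  k4 = f(0.500000, -0.826802) = 1.879901
  y ← -2.190000 + (0.5/6)·(k1 + 2k2 + 2k3 + k4) = -0.878910
s=0.500000, y=-0.878910:
  k1 = f(0.500000, -0.878910) = 1.932009
  k2 = f(0.750000, -0.395908) = 1.273934
  k3 = f(0.750000, -0.560426) = 1.438453
  k4 = f(1.000000, -0.159683) = 0.808046
  y ← -0.878910 + (0.5/6)·(k1 + 2k2 + 2k3 + k4) = -0.198507
y(1) ≈ -0.1985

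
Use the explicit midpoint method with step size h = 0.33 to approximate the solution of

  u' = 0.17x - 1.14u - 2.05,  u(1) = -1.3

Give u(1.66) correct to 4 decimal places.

Midpoint: k1 = f(x_n, u_n); k2 = f(x_n + h/2, u_n + (h/2)·k1); u_{n+1} = u_n + h·k2.
x=1.000000, u=-1.300000:
  k1 = f(1.000000, -1.300000) = -0.398000
  k2 = f(1.165000, -1.365670) = -0.295086
  u ← -1.300000 + 0.33·(-0.295086) = -1.397378
x=1.330000, u=-1.397378:
  k1 = f(1.330000, -1.397378) = -0.230889
  k2 = f(1.495000, -1.435475) = -0.159408
  u ← -1.397378 + 0.33·(-0.159408) = -1.449983
u(1.66) ≈ -1.4500

-1.4500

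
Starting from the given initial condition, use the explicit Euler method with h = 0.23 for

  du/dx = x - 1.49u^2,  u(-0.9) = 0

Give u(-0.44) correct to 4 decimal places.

-0.3758

Euler: u_{n+1} = u_n + h·f(x_n, u_n).
x=-0.900000, u=0.000000: f=-0.900000 → u ← 0.000000 + 0.23·(-0.900000) = -0.207000
x=-0.670000, u=-0.207000: f=-0.733845 → u ← -0.207000 + 0.23·(-0.733845) = -0.375784
u(-0.44) ≈ -0.3758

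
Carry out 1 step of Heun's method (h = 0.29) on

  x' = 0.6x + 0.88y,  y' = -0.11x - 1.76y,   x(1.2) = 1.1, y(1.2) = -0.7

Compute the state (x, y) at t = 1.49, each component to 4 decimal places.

1.1550, -0.4602

Heun on (x,y): k1 = f(t_n, state_n); k2 = f(t_n + h, state_n + h·k1); state_{n+1} = state_n + (h/2)·(k1 + k2).
1.200000: (1.100000, -0.700000)
  k1 = (0.044000, 1.111000)
  predictor → (1.112760, -0.377810)
  k2 = (0.335183, 0.542542)
  → (1.154982, -0.460236)
(x(1.49), y(1.49)) ≈ (1.1550, -0.4602)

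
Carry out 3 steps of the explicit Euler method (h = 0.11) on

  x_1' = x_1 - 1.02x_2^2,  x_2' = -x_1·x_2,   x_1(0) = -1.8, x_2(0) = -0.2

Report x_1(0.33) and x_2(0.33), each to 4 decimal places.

Euler on (x_1,x_2): x_1_{n+1} = x_1_n + h·x_1', x_2_{n+1} = x_2_n + h·x_2'.
0.000000: (-1.800000, -0.200000); f=(-1.840800, -0.360000) → (-2.002488, -0.239600)
0.110000: (-2.002488, -0.239600); f=(-2.061044, -0.479796) → (-2.229203, -0.292378)
0.220000: (-2.229203, -0.292378); f=(-2.316397, -0.651769) → (-2.484007, -0.364072)
(x_1(0.33), x_2(0.33)) ≈ (-2.4840, -0.3641)

-2.4840, -0.3641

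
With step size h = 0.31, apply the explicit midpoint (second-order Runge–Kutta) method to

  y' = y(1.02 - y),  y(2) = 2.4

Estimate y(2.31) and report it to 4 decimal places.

1.8931

Midpoint: k1 = f(t_n, y_n); k2 = f(t_n + h/2, y_n + (h/2)·k1); y_{n+1} = y_n + h·k2.
t=2.000000, y=2.400000:
  k1 = f(2.000000, 2.400000) = -3.312000
  k2 = f(2.155000, 1.886640) = -1.635038
  y ← 2.400000 + 0.31·(-1.635038) = 1.893138
y(2.31) ≈ 1.8931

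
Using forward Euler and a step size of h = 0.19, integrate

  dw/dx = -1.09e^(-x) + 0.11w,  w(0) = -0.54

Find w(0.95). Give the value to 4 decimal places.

Euler: w_{n+1} = w_n + h·f(x_n, w_n).
x=0.000000, w=-0.540000: f=-1.149400 → w ← -0.540000 + 0.19·(-1.149400) = -0.758386
x=0.190000, w=-0.758386: f=-0.984808 → w ← -0.758386 + 0.19·(-0.984808) = -0.945500
x=0.380000, w=-0.945500: f=-0.849414 → w ← -0.945500 + 0.19·(-0.849414) = -1.106888
x=0.570000, w=-1.106888: f=-0.738180 → w ← -1.106888 + 0.19·(-0.738180) = -1.247142
x=0.760000, w=-1.247142: f=-0.646942 → w ← -1.247142 + 0.19·(-0.646942) = -1.370061
w(0.95) ≈ -1.3701

-1.3701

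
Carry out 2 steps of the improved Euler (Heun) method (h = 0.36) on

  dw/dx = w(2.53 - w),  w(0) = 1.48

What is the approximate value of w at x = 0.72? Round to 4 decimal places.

Heun: k1 = f(x_n, w_n); k2 = f(x_n + h, w_n + h·k1); w_{n+1} = w_n + (h/2)·(k1 + k2).
x=0.000000, w=1.480000:
  k1 = f(0.000000, 1.480000) = 1.554000
  k2 = f(0.360000, 2.039440) = 1.000468
  w ← 1.480000 + (0.36/2)·(1.554000 + 1.000468) = 1.939804
x=0.360000, w=1.939804:
  k1 = f(0.360000, 1.939804) = 1.144864
  k2 = f(0.720000, 2.351955) = 0.418753
  w ← 1.939804 + (0.36/2)·(1.144864 + 0.418753) = 2.221255
w(0.72) ≈ 2.2213

2.2213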